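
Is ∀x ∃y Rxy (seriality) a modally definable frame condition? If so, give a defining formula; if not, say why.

Yes, by □r → ◇r

This is a Sahlqvist condition; the D axiom □r → ◇r defines it.
Suppose □r→◇r is valid. At any x set V(r)=W. Then □r at x, so ◇r at x, so x has a successor.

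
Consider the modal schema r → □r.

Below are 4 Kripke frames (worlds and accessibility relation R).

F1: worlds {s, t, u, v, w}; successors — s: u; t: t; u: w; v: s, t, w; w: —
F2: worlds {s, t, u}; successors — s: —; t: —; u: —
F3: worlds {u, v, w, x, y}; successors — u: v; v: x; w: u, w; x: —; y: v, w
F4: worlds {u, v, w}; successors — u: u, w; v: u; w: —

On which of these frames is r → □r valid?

The schema corresponds to a generalized confluence (Geach) condition: ∀x ∀z (xRz → ∃w (x = w ∧ z = w)).
F1: fails — sRu but s ≠ u.
F2: condition met.
F3: fails — uRv but u ≠ v.
F4: fails — uRw but u ≠ w.

F2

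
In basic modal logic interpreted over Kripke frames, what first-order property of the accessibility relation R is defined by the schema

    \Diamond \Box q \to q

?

This is a form of the B axiom.
It corresponds to symmetry: \forall x \forall y (Rxy \to Ryx).

symmetry: \forall x \forall y (Rxy \to Ryx)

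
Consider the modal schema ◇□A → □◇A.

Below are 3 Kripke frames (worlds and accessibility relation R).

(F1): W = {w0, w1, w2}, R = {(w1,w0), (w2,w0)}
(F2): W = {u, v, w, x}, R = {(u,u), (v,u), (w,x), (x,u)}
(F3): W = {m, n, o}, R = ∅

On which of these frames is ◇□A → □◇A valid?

(F2), (F3)

Frame correspondent (Sahlqvist): ∀x ∀y ∀z (Rxy ∧ Rxz → ∃w (Ryw ∧ Rzw)) — i.e. convergence.
(F1): fails — Rw1w0 and Rw1w0 but w0 and w0 have no common successor.
(F2): satisfies the condition.
(F3): satisfies the condition.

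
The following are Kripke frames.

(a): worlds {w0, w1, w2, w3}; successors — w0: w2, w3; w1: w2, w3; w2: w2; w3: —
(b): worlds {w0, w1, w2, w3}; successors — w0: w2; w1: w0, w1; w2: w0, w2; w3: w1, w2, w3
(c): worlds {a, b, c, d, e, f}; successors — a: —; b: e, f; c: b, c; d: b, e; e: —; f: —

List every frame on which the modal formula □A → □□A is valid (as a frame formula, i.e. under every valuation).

This is the axiom for transitivity; its first-order frame correspondent is ∀x ∀y ∀z (Rxy ∧ Ryz → Rxz).
(a): satisfies the condition.
(b): fails — Rw1w0 and Rw0w2 but not Rw1w2.
(c): fails — Rcb and Rbf but not Rcf.
Valid on: (a).

(a)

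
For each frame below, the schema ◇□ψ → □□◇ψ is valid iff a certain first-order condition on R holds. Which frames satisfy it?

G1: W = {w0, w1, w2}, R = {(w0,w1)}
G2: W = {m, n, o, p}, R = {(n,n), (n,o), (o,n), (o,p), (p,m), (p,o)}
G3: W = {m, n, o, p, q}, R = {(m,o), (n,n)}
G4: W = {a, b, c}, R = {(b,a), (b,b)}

G1, G3

Frame correspondent (Sahlqvist): ∀x ∀y ∀z ((xRy ∧ xR²z) → ∃w (yRw ∧ zRw)) — i.e. a generalized confluence (Geach) condition.
G1: holds.
G2: fails — nRo, nR²p but no w with oRw and pRw.
G3: holds.
G4: fails — bRa, bR²a but no w with aRw and aRw.
Valid on: G1, G3.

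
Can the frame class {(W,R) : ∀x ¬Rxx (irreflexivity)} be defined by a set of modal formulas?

Not modally definable

Any modally definable frame class is closed under surjective bounded morphisms.
The 2-cycle (worlds 0,1 with 0→1→0) is irreflexive, and the map sending every world to a single reflexive point • is a surjective bounded morphism (forth: every edge maps to (•,•); back: every world has a successor). So any modal formula valid on the 2-cycle is also valid on the reflexive point, which is not irreflexive.
So no modal formula (or set of formulas) defines exactly the irreflexive frames.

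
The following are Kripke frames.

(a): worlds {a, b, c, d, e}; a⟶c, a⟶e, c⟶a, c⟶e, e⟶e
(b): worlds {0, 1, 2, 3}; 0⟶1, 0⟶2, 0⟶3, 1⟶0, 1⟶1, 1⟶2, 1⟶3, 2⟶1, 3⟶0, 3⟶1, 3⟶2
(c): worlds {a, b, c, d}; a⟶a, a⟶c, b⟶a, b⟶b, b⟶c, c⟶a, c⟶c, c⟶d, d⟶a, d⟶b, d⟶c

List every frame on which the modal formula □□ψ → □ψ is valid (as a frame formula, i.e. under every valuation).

(b), (c)

The schema corresponds to density: ∀x ∀y (Rxy → ∃z (Rxz ∧ Rzy)).
(a): fails — Rac but no z with Raz and Rzc.
(b): condition met.
(c): condition met.
Valid on: (b), (c).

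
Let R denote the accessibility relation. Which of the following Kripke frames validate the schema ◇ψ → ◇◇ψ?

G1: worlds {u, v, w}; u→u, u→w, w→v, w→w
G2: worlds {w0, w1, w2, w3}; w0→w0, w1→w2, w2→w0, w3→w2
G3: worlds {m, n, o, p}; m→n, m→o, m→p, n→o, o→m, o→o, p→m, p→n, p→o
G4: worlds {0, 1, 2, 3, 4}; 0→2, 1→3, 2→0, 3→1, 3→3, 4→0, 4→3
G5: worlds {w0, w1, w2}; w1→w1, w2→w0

G1

This is the axiom for a generalized confluence (Geach) condition; its first-order frame correspondent is ∀x ∀y (xRy → ∃w (y = w ∧ xR²w)).
G1: ✓.
G2: fails — w1Rw2 but no w with w2=w and w1R²w.
G3: fails — mRp but no w with p=w and mR²w.
G4: fails — 0R2 but no w with 2=w and 0R²w.
G5: fails — w2Rw0 but no w with w0=w and w2R²w.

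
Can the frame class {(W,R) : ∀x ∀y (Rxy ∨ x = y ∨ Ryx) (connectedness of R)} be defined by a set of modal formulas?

If a class were modally definable it would be closed under disjoint unions (Goldblatt–Thomason).
Take 2 disjoint single-world reflexive frames: each is trivially connected, but their disjoint union has 2 worlds with no edge between distinct components, so it is not connected.
Hence connectedness of R is not modally definable.

Not modally definable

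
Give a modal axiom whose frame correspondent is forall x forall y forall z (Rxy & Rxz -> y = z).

This is partial functionality; the standard corresponding axiom is CD: ◇p → □p.
Suppose ◇p→□p is valid. Take Rxy, Rxz and set V(p)={y}. Then ◇p at x, so □p at x, so p at z, i.e. z=y.

◇p → □p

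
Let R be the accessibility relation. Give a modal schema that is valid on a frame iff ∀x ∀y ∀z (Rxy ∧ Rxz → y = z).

This is partial functionality; the standard corresponding axiom is CD: ◇r → □r.
Suppose ◇r→□r is valid. Take Rxy, Rxz and set V(r)={y}. Then ◇r at x, so □r at x, so r at z, i.e. z=y.

◇r → □r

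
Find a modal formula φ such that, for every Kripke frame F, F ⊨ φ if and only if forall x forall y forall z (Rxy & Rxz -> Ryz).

◇ψ → □◇ψ

This is the Euclidean property; the standard corresponding axiom is 5: ◇ψ → □◇ψ.
Suppose ◇ψ→□◇ψ is valid. Take Rxy, Rxz and set V(ψ)={y}. Then ◇ψ at x, so □◇ψ at x, so ◇ψ at z, so some w with Rzw has ψ; w=y, i.e. Rzy. By symmetry of the argument, Ryz.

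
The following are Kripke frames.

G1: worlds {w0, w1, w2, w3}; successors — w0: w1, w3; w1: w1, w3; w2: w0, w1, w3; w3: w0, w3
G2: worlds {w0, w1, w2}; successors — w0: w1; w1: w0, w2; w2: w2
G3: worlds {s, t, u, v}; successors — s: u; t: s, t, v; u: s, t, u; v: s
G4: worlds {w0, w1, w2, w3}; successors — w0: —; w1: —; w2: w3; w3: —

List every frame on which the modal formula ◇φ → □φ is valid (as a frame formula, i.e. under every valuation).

Frame correspondent (Sahlqvist): ∀x ∀y ∀z (Rxy ∧ Rxz → y = z) — i.e. partial functionality.
G1: fails — w0 sees both w1 and w3.
G2: fails — w1 sees both w0 and w2.
G3: fails — t sees both s and t.
G4: ✓.
Valid on: G4.

G4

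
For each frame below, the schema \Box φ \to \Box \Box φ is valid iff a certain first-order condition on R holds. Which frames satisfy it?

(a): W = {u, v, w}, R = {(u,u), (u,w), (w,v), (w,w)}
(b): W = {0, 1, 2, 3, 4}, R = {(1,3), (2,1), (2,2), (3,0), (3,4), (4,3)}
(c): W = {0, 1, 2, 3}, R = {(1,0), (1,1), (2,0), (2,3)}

(c)

The schema corresponds to transitivity: \forall x \forall y \forall z (Rxy \wedge Ryz \to Rxz).
(a): fails — Ruw and Rwv but not Ruv.
(b): fails — R34 and R43 but not R33.
(c): holds.
Valid on: (c).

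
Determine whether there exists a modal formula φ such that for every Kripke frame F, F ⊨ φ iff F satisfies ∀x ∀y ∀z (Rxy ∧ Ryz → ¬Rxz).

No — not modally definable

Modal frame validity is preserved under surjective bounded morphisms.
The 3-cycle (worlds 0,1,2 with 0→1→2→0) is intransitive. Mapping every world to a single reflexive point • is a surjective bounded morphism; the reflexive point is not intransitive (R••∧R•• but R••).
So no modal formula (or set of formulas) defines exactly the intransitive frames.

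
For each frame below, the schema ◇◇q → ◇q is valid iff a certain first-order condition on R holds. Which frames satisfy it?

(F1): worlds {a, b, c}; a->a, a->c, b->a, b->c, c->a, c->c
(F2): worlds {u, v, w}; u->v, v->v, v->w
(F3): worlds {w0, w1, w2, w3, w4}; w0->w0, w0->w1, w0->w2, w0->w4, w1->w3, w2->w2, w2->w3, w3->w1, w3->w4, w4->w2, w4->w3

The schema corresponds to transitivity: ∀x ∀y ∀z (Rxy ∧ Ryz → Rxz).
(F1): condition met.
(F2): fails — Ruv and Rvw but not Ruw.
(F3): fails — Rw0w4 and Rw4w3 but not Rw0w3.
Valid on: (F1).

(F1)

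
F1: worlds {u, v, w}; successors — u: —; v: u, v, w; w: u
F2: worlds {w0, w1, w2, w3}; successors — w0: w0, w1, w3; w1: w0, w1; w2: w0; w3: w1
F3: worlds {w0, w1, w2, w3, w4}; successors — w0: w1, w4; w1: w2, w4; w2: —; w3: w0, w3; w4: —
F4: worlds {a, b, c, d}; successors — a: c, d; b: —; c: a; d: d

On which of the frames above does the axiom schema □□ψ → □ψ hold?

F2

The schema corresponds to density: ∀x ∀y (Rxy → ∃z (Rxz ∧ Rzy)).
F1: fails — Rwu but no z with Rwz and Rzu.
F2: holds.
F3: fails — Rw1w2 but no z with Rw1z and Rzw2.
F4: fails — Rac but no z with Raz and Rzc.
Valid on: F2.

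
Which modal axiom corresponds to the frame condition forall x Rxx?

□q → q

This is reflexivity; the standard corresponding axiom is T: □q → q.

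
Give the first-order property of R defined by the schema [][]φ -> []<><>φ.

This is a Sahlqvist (Geach-type) schema ◇^0□^2φ → □^1◇^2φ.
First-order correspondent: forall x forall z (xRz -> exists w (x R^2 w & z R^2 w)).

forall x forall z (xRz -> exists w (x R^2 w & z R^2 w))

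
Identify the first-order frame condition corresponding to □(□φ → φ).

shift-reflexivity: ∀x ∀y (Rxy → Ryy)

Suppose □(□φ→φ) is valid. Take Rxy and set V(φ)={w : Ryw}. Then at y, □φ holds; since □(□φ→φ) at x, □φ→φ at y, so φ at y, i.e. Ryy.
Conversely, any frame satisfying ∀x ∀y (Rxy → Ryy) validates the schema.
So the correspondent is shift-reflexivity.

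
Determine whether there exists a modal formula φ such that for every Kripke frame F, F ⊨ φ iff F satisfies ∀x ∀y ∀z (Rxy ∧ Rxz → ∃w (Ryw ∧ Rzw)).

Yes — defined by ◇□p → □◇p

The condition is convergence. A defining modal formula is ◇□p → □◇p.
Suppose ◇□p→□◇p is valid. Take Rxy, Rxz and set V(p)={w : Ryw}. Then □p at y so ◇□p at x, so □◇p at x, so ◇p at z, giving w with Rzw and Ryw.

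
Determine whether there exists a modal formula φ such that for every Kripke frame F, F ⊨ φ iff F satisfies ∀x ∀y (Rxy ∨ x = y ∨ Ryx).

Modal frame validity is preserved under disjoint unions.
Take 4 disjoint single-world reflexive frames: each is trivially connected, but their disjoint union has 4 worlds with no edge between distinct components, so it is not connected.
Hence connectedness of R is not modally definable.

Not modally definable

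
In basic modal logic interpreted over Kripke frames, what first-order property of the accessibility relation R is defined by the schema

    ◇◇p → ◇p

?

transitivity: ∀x ∀y ∀z (Rxy ∧ Ryz → Rxz)

This is frame-equivalent to □p → □□p (substitute ¬p for p and contrapose).
Suppose □p→□□p is valid. Take Rxy, Ryz and set V(p)={w : Rxw}. Then □p at x, so □□p at x, so □p at y, so p at z, i.e. Rxz.
Conversely, any frame satisfying ∀x ∀y ∀z (Rxy ∧ Ryz → Rxz) validates the schema.
Frame condition: ∀x ∀y ∀z (Rxy ∧ Ryz → Rxz).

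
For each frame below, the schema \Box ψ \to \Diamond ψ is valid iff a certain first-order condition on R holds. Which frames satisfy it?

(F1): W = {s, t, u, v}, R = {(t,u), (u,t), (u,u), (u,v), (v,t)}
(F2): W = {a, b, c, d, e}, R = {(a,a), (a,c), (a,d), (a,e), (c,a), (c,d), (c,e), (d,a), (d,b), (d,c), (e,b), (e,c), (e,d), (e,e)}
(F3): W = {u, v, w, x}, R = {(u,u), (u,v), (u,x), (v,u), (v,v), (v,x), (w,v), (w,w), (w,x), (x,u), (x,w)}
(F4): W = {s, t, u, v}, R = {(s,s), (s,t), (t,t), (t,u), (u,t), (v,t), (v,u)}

This is the axiom for seriality; its first-order frame correspondent is \forall x \exists y Rxy.
(F1): fails — world s has no successor.
(F2): fails — world b has no successor.
(F3): holds.
(F4): holds.

(F3), (F4)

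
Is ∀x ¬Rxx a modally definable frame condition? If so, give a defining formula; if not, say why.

No — not modally definable

Any modally definable frame class is closed under surjective bounded morphisms.
The 4-cycle (worlds a,b,c,d with a→b→c→d→a) is irreflexive, and the map sending every world to a single reflexive point • is a surjective bounded morphism (forth: every edge maps to (•,•); back: every world has a successor). So any modal formula valid on the 4-cycle is also valid on the reflexive point, which is not irreflexive.
Hence irreflexivity is not modally definable.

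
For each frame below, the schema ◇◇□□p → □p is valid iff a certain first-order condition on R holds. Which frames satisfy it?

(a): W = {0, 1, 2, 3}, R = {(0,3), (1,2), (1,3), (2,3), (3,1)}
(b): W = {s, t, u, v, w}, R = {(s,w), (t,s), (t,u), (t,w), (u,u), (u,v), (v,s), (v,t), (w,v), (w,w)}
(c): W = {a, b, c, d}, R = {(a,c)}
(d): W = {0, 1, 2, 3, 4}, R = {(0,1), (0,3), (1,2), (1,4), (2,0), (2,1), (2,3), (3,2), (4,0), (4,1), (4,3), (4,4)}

(c)

This is the axiom for a generalized confluence (Geach) condition; its first-order frame correspondent is ∀x ∀y ∀z ((xR²y ∧ xRz) → ∃w (yR²w ∧ z = w)).
(a): fails — 1R²1, 1R2 but no w with 1R²w and 2=w.
(b): fails — tR²u, tRw but no w* with uR²w* and w=w*.
(c): holds.
(d): fails — 1R²1, 1R2 but no w with 1R²w and 2=w.
Valid on: (c).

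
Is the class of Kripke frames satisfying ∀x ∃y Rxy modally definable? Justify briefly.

Yes, by □p → ◇p

The condition is seriality. A defining modal formula is □p → ◇p.
Suppose □p→◇p is valid. At any x set V(p)=W. Then □p at x, so ◇p at x, so x has a successor.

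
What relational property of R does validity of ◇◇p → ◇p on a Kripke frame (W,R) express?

This is frame-equivalent to □p → □□p (substitute ¬p for p and contrapose).
Suppose □p→□□p is valid. Take Rxy, Ryz and set V(p)={w : Rxw}. Then □p at x, so □□p at x, so □p at y, so p at z, i.e. Rxz.

transitivity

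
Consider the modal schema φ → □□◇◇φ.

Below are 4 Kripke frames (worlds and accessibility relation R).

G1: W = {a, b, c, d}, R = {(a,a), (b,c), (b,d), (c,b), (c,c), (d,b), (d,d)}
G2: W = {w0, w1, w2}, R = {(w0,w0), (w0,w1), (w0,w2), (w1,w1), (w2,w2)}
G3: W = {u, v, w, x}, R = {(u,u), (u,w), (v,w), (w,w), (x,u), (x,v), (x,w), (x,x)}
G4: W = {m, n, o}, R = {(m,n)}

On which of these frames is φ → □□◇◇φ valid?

Frame correspondent (Sahlqvist): ∀x ∀z (xR²z → ∃w (x = w ∧ zR²w)) — i.e. a generalized confluence (Geach) condition.
G1: holds.
G2: fails — w0R²w1 but no w with w0=w and w1R²w.
G3: fails — uR²w but no t with u=t and wR²t.
G4: holds.
Valid on: G1, G4.

G1, G4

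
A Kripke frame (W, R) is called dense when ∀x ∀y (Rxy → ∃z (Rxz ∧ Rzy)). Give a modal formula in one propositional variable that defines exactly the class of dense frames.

The condition is density. The C4 schema □□ψ → □ψ defines it.
Suppose □□ψ→□ψ is valid. Take Rxy and set V(ψ)={w : xR²w}. Then □□ψ at x, so □ψ at x, so ψ at y, i.e. ∃z(Rxz∧Rzy).

□□ψ → □ψ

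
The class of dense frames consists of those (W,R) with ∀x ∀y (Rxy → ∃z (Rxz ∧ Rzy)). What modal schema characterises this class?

□□ψ → □ψ

This is density; the standard corresponding axiom is C4: □□ψ → □ψ.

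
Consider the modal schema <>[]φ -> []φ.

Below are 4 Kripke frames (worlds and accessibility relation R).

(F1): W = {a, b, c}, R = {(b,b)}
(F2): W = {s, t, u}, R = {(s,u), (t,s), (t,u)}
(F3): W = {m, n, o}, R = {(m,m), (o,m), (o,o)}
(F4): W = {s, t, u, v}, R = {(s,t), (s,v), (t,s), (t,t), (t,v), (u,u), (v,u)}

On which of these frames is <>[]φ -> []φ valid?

This is the axiom for the Euclidean property; its first-order frame correspondent is forall x forall y forall z (Rxy & Rxz -> Ryz).
(F1): ✓.
(F2): fails — Rsu and Rsu but not Ruu.
(F3): fails — Rom and Roo but not Rmo.
(F4): fails — Rsv and Rsv but not Rvv.

(F1)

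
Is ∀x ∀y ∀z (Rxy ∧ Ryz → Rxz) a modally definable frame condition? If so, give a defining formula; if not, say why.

The condition is transitivity. A defining modal formula is □q → □□q.
Suppose □q→□□q is valid. Take Rxy, Ryz and set V(q)={w : Rxw}. Then □q at x, so □□q at x, so □q at y, so q at z, i.e. Rxz.

Yes, by □q → □□q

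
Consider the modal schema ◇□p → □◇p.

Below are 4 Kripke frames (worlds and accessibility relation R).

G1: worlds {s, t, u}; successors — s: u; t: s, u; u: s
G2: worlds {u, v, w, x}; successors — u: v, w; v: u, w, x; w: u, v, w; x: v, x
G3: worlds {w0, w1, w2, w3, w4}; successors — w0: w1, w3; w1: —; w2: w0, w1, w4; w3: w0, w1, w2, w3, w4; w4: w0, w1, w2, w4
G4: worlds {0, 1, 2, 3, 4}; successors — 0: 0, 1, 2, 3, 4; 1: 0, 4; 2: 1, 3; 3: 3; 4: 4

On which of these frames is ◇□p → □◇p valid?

This is the axiom for convergence; its first-order frame correspondent is ∀x ∀y ∀z (Rxy ∧ Rxz → ∃w (Ryw ∧ Rzw)).
G1: fails — Rtu and Rts but u and s have no common successor.
G2: holds.
G3: fails — Rw0w1 and Rw0w1 but w1 and w1 have no common successor.
G4: fails — R02 and R01 but 2 and 1 have no common successor.

G2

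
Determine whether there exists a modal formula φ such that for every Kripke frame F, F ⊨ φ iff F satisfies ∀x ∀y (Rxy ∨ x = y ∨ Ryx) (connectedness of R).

If a class were modally definable it would be closed under disjoint unions (Goldblatt–Thomason).
Take 2 disjoint single-world reflexive frames: each is trivially connected, but their disjoint union has 2 worlds with no edge between distinct components, so it is not connected.
So the class is not modally definable.

No — not modally definable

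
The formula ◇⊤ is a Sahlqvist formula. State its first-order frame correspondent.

◇⊤ holds at w iff w has a successor, so frame-validity of ◇⊤ is exactly seriality. Equivalently via □r → ◇r:
Suppose □r→◇r is valid. At any x set V(r)=W. Then □r at x, so ◇r at x, so x has a successor.
Conversely, any frame satisfying ∀x ∃y Rxy validates the schema.
So the correspondent is seriality.

seriality: ∀x ∃y Rxy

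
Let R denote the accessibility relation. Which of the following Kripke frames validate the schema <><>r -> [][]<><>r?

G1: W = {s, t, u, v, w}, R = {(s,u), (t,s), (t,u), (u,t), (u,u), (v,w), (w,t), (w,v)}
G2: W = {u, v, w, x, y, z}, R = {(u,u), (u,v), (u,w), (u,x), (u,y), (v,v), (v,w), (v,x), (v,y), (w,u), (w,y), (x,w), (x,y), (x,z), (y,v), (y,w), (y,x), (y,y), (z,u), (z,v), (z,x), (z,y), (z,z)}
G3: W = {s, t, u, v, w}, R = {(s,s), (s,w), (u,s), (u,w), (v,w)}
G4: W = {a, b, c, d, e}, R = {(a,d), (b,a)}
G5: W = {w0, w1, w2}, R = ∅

This is the axiom for a generalized confluence (Geach) condition; its first-order frame correspondent is forall x forall y forall z ((x R^2 y & x R^2 z) -> exists w (y = w & z R^2 w)).
G1: fails — uR²s, uR²s but no w* with s=w* and sR²w*.
G2: fails — uR²z, uR²w but no t with z=t and wR²t.
G3: fails — sR²s, sR²w but no w* with s=w* and wR²w*.
G4: fails — bR²d, bR²d but no w with d=w and dR²w.
G5: holds.
Valid on: G5.

G5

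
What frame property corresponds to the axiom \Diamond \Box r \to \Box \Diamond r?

convergence: \forall x \forall y \forall z (Rxy \wedge Rxz \to \exists w (Ryw \wedge Rzw))

This is the .2 axiom.
It corresponds to convergence: \forall x \forall y \forall z (Rxy \wedge Rxz \to \exists w (Ryw \wedge Rzw)).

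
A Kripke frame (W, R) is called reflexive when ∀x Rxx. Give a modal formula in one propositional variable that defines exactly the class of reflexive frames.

The condition is reflexivity. The T schema □ψ → ψ defines it.
Suppose □ψ→ψ is valid. At any x set V(ψ)={w : Rxw}. Then □ψ holds at x, so ψ holds at x, i.e. Rxx.

□ψ → ψ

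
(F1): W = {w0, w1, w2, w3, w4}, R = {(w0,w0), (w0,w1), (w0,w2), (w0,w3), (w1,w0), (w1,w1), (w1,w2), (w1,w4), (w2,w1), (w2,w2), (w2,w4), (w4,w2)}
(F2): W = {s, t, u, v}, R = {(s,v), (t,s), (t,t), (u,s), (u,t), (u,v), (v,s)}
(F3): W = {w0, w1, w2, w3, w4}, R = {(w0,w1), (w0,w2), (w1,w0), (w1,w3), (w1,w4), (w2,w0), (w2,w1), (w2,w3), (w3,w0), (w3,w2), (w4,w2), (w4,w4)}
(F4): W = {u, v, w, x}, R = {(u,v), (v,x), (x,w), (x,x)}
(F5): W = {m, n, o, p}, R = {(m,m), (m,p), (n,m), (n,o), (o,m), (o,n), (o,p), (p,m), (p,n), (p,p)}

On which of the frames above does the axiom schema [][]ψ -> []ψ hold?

(F1)

The schema corresponds to density: forall x forall y (Rxy -> exists z (Rxz & Rzy)).
(F1): condition met.
(F2): fails — Rvs but no z with Rvz and Rzs.
(F3): fails — Rw1w3 but no z with Rw1z and Rzw3.
(F4): fails — Ruv but no z with Ruz and Rzv.
(F5): fails — Rno but no z with Rnz and Rzo.
Valid on: (F1).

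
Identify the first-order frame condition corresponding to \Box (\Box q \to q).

Suppose □(□q→q) is valid. Take Rxy and set V(q)={w : Ryw}. Then at y, □q holds; since □(□q→q) at x, □q→q at y, so q at y, i.e. Ryy.

shift-reflexivity: \forall x \forall y (Rxy \to Ryy)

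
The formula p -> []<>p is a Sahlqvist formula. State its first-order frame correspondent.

symmetry

Suppose p→□◇p is valid. Take Rxy and set V(p)={x}. Then p at x, so □◇p at x, so ◇p at y, so some z with Ryz has p; z=x, i.e. Ryx.
Conversely, on a frame with symmetry the schema holds at every world under every valuation.
So the correspondent is symmetry.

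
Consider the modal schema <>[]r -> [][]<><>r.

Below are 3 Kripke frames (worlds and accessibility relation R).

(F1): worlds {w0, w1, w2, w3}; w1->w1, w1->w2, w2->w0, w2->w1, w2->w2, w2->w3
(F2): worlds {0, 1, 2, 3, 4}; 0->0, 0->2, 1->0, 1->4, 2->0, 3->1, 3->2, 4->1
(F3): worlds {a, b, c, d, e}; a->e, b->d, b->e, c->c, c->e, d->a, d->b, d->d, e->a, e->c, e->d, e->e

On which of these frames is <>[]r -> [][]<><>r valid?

(F3)

This is the axiom for a generalized confluence (Geach) condition; its first-order frame correspondent is forall x forall y forall z ((xRy & x R^2 z) -> exists w (yRw & z R^2 w)).
(F1): fails — w1Rw1, w1R²w0 but no w with w1Rw and w0R²w.
(F2): fails — 1R4, 1R²0 but no w with 4Rw and 0R²w.
(F3): condition met.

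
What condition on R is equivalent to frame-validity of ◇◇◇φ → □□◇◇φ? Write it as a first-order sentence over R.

This is a Sahlqvist (Geach-type) schema ◇^3□^0φ → □^2◇^2φ.
Minimal-valuation argument: fix x; take any y with xR^3y and any z with xR^2z. Set V(φ) to the set of worlds R-reachable from y in exactly 0 steps. Then □^0φ holds at y, so the antecedent holds at x; validity forces ◇^2φ at z, giving a w with zR^2w and yR^0w.
First-order correspondent: ∀x ∀y ∀z ((xR³y ∧ xR²z) → ∃w (y = w ∧ zR²w)).

∀x ∀y ∀z ((xR³y ∧ xR²z) → ∃w (y = w ∧ zR²w))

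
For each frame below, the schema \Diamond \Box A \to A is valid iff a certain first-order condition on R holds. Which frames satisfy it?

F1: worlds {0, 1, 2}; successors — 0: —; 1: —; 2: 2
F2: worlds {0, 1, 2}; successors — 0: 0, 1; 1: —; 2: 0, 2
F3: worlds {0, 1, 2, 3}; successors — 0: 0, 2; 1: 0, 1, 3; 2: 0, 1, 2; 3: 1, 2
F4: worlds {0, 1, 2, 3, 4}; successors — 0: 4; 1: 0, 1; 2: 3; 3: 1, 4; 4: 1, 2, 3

F1

This is the axiom for a generalized confluence (Geach) condition; its first-order frame correspondent is \forall x \forall y (xRy \to \exists w (yRw \wedge x = w)).
F1: holds.
F2: fails — 0R1 but no w with 1Rw and 0=w.
F3: fails — 1R0 but no w with 0Rw and 1=w.
F4: fails — 0R4 but no w with 4Rw and 0=w.
Valid on: F1.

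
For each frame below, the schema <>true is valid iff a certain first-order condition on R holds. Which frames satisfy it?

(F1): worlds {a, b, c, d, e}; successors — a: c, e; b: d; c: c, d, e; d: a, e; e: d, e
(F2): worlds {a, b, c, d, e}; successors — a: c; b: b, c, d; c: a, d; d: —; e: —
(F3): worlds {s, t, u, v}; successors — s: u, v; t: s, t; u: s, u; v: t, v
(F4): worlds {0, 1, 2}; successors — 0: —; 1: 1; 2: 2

The schema corresponds to seriality: forall x exists y Rxy.
(F1): ✓.
(F2): fails — world d has no successor.
(F3): ✓.
(F4): fails — world 0 has no successor.

(F1), (F3)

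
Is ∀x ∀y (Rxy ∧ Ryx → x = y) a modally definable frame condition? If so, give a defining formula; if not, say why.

If a class were modally definable it would be closed under surjective bounded morphisms (Goldblatt–Thomason).
The 6-cycle (worlds s,t,u,v,w,x with s→t→u→v→w→x→s) is antisymmetric. Sending even-indexed worlds to s and odd-indexed worlds to t is a surjective bounded morphism onto the two-world frame with s↔t, which is not antisymmetric.
So the class is not modally definable.

Not definable by any modal formula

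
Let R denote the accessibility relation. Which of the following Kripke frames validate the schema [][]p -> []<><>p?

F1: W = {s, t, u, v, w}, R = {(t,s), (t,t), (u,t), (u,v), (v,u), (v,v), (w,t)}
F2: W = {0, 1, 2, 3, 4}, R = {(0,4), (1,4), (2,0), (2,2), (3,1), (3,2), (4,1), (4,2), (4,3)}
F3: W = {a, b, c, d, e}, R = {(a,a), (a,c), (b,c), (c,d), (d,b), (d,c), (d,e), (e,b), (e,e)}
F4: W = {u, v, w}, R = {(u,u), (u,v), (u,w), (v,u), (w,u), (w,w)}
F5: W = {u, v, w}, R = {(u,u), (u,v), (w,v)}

This is the axiom for a generalized confluence (Geach) condition; its first-order frame correspondent is forall x forall z (xRz -> exists w (x R^2 w & z R^2 w)).
F1: fails — tRs but no w* with tR²w* and sR²w*.
F2: condition met.
F3: fails — bRc but no w with bR²w and cR²w.
F4: condition met.
F5: fails — uRv but no t with uR²t and vR²t.

F2, F4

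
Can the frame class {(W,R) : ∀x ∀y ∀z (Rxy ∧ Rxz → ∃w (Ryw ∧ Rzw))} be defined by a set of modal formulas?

Yes: it is convergence, defined by the .2 schema ◇□r → □◇r.

Definable; ◇□r → □◇r defines it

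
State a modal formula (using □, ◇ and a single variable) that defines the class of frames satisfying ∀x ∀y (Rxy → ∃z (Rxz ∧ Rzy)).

□□s → □s

A defining formula is □□s → □s (the C4 axiom).
Suppose □□s→□s is valid. Take Rxy and set V(s)={w : xR²w}. Then □□s at x, so □s at x, so s at y, i.e. ∃z(Rxz∧Rzy).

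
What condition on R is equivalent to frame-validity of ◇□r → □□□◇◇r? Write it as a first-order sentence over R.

∀x ∀y ∀z ((xRy ∧ xR³z) → ∃w (yRw ∧ zR²w))

This is a Sahlqvist (Geach-type) schema ◇^1□^1r → □^3◇^2r.
Minimal-valuation argument: fix x; take any y with xR^1y and any z with xR^3z. Set V(r) to the set of worlds R-reachable from y in exactly 1 step. Then □^1r holds at y, so the antecedent holds at x; validity forces ◇^2r at z, giving a w with zR^2w and yR^1w.
First-order correspondent: ∀x ∀y ∀z ((xRy ∧ xR³z) → ∃w (yRw ∧ zR²w)).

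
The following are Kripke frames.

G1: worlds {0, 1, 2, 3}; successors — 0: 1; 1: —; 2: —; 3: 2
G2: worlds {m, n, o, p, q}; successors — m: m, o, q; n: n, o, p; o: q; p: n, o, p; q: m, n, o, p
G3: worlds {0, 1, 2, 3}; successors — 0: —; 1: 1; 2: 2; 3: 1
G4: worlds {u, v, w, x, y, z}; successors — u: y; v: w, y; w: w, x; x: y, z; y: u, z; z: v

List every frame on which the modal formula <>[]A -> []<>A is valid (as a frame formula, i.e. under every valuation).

Frame correspondent (Sahlqvist): forall x forall y forall z (Rxy & Rxz -> exists w (Ryw & Rzw)) — i.e. convergence.
G1: fails — R01 and R01 but 1 and 1 have no common successor.
G2: fails — Rmo and Rmq but o and q have no common successor.
G3: condition met.
G4: fails — Rvw and Rvy but w and y have no common successor.
Valid on: G3.

G3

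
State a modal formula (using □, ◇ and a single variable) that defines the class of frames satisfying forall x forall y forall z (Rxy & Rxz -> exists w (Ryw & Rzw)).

This is convergence; the standard corresponding axiom is .2: ◇□p → □◇p.
Suppose ◇□p→□◇p is valid. Take Rxy, Rxz and set V(p)={w : Ryw}. Then □p at y so ◇□p at x, so □◇p at x, so ◇p at z, giving w with Rzw and Ryw.

◇□p → □◇p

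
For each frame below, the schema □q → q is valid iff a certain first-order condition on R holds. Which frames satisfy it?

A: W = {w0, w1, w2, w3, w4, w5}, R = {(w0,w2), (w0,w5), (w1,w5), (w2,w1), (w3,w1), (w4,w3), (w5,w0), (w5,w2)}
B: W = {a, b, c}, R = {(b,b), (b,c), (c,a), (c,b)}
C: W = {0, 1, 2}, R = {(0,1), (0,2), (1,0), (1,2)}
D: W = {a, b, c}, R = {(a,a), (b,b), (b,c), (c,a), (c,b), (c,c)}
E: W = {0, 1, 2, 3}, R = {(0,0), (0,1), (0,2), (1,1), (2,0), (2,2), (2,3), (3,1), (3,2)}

D

The schema corresponds to reflexivity: ∀x Rxx.
A: fails — world w0 does not see itself.
B: fails — world a does not see itself.
C: fails — world 0 does not see itself.
D: ✓.
E: fails — world 3 does not see itself.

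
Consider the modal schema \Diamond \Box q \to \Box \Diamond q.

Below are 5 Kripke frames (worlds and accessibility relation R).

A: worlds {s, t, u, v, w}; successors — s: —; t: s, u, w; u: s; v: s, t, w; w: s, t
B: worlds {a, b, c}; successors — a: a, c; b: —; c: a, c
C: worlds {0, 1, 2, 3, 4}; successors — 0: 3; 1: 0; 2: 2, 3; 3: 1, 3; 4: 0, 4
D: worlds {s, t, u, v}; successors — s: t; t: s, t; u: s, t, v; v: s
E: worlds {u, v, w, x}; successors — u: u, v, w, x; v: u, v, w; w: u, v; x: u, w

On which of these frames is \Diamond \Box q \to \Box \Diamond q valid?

B, E

The schema corresponds to convergence: \forall x \forall y \forall z (Rxy \wedge Rxz \to \exists w (Ryw \wedge Rzw)).
A: fails — Rts and Rts but s and s have no common successor.
B: ✓.
C: fails — R31 and R33 but 1 and 3 have no common successor.
D: fails — Ruv and Rus but v and s have no common successor.
E: ✓.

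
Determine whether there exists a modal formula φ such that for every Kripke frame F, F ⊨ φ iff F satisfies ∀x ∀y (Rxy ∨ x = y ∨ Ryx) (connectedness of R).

Not definable by any modal formula

If a class were modally definable it would be closed under disjoint unions (Goldblatt–Thomason).
Take 3 disjoint single-world reflexive frames: each is trivially connected, but their disjoint union has 3 worlds with no edge between distinct components, so it is not connected.
Hence connectedness of R is not modally definable.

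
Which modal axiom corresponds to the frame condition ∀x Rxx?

The condition is reflexivity. The T schema □r → r defines it.

□r → r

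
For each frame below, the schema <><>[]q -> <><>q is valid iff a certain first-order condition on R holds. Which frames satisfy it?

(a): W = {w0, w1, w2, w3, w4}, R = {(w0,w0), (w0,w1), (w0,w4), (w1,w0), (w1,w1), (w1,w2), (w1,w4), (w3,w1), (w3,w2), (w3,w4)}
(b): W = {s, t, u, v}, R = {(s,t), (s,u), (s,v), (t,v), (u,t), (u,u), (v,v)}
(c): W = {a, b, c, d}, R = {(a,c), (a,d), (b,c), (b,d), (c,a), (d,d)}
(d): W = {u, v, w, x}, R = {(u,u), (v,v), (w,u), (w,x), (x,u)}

The schema corresponds to a generalized confluence (Geach) condition: forall x forall y (x R^2 y -> exists w (yRw & x R^2 w)).
(a): fails — w0R²w2 but no w with w2Rw and w0R²w.
(b): condition met.
(c): fails — cR²c but no w with cRw and cR²w.
(d): condition met.

(b), (d)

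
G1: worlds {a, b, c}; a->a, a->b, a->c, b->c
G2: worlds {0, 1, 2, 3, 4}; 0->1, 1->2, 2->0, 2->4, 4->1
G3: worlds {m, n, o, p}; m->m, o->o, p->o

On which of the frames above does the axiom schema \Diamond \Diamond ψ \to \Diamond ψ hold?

G1, G3

This is the axiom for transitivity; its first-order frame correspondent is \forall x \forall y \forall z (Rxy \wedge Ryz \to Rxz).
G1: holds.
G2: fails — R12 and R20 but not R10.
G3: holds.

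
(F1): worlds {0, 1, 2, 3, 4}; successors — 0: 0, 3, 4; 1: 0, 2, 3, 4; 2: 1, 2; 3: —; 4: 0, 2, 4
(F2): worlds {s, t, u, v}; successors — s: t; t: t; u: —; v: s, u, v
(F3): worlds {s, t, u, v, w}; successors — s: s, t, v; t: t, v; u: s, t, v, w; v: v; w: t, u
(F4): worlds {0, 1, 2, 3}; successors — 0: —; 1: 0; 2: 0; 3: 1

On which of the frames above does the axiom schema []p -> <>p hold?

(F3)

This is the axiom for seriality; its first-order frame correspondent is forall x exists y Rxy.
(F1): fails — world 3 has no successor.
(F2): fails — world u has no successor.
(F3): condition met.
(F4): fails — world 0 has no successor.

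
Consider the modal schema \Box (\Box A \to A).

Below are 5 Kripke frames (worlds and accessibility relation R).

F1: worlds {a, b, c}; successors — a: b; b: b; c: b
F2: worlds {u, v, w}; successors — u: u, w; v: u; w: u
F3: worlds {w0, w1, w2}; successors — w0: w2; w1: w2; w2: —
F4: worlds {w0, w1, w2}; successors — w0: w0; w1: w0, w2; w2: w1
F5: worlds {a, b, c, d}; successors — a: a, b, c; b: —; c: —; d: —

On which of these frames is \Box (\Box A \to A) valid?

F1

The schema corresponds to shift-reflexivity: \forall x \forall y (Rxy \to Ryy).
F1: holds.
F2: fails — Ruw but not Rww.
F3: fails — Rw1w2 but not Rw2w2.
F4: fails — Rw1w2 but not Rw2w2.
F5: fails — Rac but not Rcc.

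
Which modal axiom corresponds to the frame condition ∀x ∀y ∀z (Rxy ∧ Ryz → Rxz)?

□s → □□s

The condition is transitivity. The 4 schema □s → □□s defines it.
Suppose □s→□□s is valid. Take Rxy, Ryz and set V(s)={w : Rxw}. Then □s at x, so □□s at x, so □s at y, so s at z, i.e. Rxz.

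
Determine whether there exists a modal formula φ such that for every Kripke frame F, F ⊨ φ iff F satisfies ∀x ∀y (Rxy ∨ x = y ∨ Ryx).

Modal frame validity is preserved under disjoint unions.
Take 3 disjoint single-world reflexive frames: each is trivially connected, but their disjoint union has 3 worlds with no edge between distinct components, so it is not connected.
So the class is not modally definable.

Not definable by any modal formula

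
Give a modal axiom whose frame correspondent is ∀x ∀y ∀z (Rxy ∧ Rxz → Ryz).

◇q → □◇q

A defining formula is ◇q → □◇q (the 5 axiom).
Suppose ◇q→□◇q is valid. Take Rxy, Rxz and set V(q)={y}. Then ◇q at x, so □◇q at x, so ◇q at z, so some w with Rzw has q; w=y, i.e. Rzy. By symmetry of the argument, Ryz.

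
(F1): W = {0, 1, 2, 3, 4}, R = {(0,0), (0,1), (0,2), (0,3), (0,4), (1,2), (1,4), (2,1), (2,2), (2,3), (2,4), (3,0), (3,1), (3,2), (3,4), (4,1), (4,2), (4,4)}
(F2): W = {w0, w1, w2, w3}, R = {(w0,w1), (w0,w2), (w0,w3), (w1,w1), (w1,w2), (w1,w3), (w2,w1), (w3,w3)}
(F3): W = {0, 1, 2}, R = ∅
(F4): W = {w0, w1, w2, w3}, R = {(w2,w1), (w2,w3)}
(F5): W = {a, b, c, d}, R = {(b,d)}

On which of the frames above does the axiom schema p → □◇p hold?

(F3)

The schema corresponds to symmetry: ∀x ∀y (Rxy → Ryx).
(F1): fails — R34 but not R43.
(F2): fails — Rw1w3 but not Rw3w1.
(F3): satisfies the condition.
(F4): fails — Rw2w1 but not Rw1w2.
(F5): fails — Rbd but not Rdb.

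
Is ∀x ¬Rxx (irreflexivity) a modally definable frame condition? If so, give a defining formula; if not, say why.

No — not modally definable

Any modally definable frame class is closed under surjective bounded morphisms.
The 2-cycle (worlds 0,1 with 0→1→0) is irreflexive, and the map sending every world to a single reflexive point • is a surjective bounded morphism (forth: every edge maps to (•,•); back: every world has a successor). So any modal formula valid on the 2-cycle is also valid on the reflexive point, which is not irreflexive.
So no modal formula (or set of formulas) defines exactly the irreflexive frames.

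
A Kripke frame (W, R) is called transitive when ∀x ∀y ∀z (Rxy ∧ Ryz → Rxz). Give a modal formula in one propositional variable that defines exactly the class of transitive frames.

□s → □□s

A defining formula is □s → □□s (the 4 axiom).
Suppose □s→□□s is valid. Take Rxy, Ryz and set V(s)={w : Rxw}. Then □s at x, so □□s at x, so □s at y, so s at z, i.e. Rxz.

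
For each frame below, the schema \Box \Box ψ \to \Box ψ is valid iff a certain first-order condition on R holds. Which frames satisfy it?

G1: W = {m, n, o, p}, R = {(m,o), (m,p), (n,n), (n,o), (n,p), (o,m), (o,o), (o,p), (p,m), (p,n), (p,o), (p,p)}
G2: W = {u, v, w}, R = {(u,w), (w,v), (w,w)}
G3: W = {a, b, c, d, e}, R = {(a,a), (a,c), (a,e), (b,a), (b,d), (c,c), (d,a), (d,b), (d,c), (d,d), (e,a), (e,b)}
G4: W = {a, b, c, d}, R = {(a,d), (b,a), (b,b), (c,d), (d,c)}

G1, G2

The schema corresponds to density: \forall x \forall y (Rxy \to \exists z (Rxz \wedge Rzy)).
G1: holds.
G2: holds.
G3: fails — Reb but no z with Rez and Rzb.
G4: fails — Rcd but no z with Rcz and Rzd.
Valid on: G1, G2.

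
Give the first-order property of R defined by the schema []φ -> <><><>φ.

forall x exists w (xRw & x R^3 w)

This is a Sahlqvist (Geach-type) schema ◇^0□^1φ → □^0◇^3φ.
First-order correspondent: forall x exists w (xRw & x R^3 w).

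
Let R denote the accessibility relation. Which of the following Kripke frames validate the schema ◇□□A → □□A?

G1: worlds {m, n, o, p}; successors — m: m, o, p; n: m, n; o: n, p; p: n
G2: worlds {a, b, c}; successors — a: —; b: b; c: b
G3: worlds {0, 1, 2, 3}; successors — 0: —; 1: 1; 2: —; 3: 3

Frame correspondent (Sahlqvist): ∀x ∀y ∀z ((xRy ∧ xR²z) → ∃w (yR²w ∧ z = w)) — i.e. a generalized confluence (Geach) condition.
G1: fails — mRo, mR²o but no w with oR²w and o=w.
G2: ✓.
G3: ✓.

G2, G3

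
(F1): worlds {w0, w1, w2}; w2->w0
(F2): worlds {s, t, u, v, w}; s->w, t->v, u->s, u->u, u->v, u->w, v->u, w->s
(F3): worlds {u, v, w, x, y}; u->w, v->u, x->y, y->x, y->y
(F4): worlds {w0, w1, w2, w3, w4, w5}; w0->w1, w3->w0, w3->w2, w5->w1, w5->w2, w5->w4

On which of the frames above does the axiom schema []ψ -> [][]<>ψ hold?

(F1)

The schema corresponds to a generalized confluence (Geach) condition: forall x forall z (x R^2 z -> exists w (xRw & zRw)).
(F1): satisfies the condition.
(F2): fails — vR²s but no w* with vRw* and sRw*.
(F3): fails — vR²w but no t with vRt and wRt.
(F4): fails — w3R²w1 but no w with w3Rw and w1Rw.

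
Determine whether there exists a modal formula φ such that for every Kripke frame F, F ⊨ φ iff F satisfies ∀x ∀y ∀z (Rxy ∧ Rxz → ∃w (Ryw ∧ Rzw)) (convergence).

The condition is convergence. A defining modal formula is ◇□r → □◇r.
Suppose ◇□r→□◇r is valid. Take Rxy, Rxz and set V(r)={w : Ryw}. Then □r at y so ◇□r at x, so □◇r at x, so ◇r at z, giving w with Rzw and Ryw.

Yes — defined by ◇□r → □◇r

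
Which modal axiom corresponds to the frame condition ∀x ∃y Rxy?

□q → ◇q

The condition is seriality. The D schema □q → ◇q defines it.
Suppose □q→◇q is valid. At any x set V(q)=W. Then □q at x, so ◇q at x, so x has a successor.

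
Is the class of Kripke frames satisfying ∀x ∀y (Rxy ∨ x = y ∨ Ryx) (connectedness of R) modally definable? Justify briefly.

Not modally definable

Any modally definable frame class is closed under disjoint unions.
Take 4 disjoint single-world reflexive frames: each is trivially connected, but their disjoint union has 4 worlds with no edge between distinct components, so it is not connected.
So no modal formula (or set of formulas) defines exactly the connected frames.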